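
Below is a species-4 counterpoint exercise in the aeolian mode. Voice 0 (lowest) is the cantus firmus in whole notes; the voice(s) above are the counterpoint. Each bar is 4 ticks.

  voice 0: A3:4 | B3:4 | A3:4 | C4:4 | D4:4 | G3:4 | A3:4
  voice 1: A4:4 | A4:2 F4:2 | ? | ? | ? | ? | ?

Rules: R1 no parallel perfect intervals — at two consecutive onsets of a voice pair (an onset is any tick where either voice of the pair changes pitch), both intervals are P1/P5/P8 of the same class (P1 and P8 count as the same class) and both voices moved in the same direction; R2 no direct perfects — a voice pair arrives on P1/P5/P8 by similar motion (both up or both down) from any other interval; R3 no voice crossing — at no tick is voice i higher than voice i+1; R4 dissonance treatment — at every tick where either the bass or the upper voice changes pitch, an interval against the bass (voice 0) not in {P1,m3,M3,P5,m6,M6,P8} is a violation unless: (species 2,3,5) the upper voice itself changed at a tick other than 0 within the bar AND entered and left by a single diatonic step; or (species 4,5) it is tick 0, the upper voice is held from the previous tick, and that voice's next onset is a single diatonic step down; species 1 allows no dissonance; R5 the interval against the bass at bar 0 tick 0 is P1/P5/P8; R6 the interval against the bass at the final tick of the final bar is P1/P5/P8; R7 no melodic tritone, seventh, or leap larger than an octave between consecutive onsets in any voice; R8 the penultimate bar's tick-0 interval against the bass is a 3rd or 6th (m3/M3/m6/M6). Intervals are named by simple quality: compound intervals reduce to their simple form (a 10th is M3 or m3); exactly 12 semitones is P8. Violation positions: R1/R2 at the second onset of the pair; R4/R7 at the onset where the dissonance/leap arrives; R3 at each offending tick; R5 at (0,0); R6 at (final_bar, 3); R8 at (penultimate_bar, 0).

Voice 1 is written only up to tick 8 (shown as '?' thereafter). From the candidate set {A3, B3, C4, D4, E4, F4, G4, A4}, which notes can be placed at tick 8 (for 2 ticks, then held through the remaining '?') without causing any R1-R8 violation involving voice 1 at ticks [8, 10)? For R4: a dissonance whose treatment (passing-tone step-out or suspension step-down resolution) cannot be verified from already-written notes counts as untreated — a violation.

A3: violates R2
B3: violates R4,R7
C4: legal
D4: violates R4
E4: violates R2
F4: legal
G4: violates R4
A4: legal

{A4, C4, F4}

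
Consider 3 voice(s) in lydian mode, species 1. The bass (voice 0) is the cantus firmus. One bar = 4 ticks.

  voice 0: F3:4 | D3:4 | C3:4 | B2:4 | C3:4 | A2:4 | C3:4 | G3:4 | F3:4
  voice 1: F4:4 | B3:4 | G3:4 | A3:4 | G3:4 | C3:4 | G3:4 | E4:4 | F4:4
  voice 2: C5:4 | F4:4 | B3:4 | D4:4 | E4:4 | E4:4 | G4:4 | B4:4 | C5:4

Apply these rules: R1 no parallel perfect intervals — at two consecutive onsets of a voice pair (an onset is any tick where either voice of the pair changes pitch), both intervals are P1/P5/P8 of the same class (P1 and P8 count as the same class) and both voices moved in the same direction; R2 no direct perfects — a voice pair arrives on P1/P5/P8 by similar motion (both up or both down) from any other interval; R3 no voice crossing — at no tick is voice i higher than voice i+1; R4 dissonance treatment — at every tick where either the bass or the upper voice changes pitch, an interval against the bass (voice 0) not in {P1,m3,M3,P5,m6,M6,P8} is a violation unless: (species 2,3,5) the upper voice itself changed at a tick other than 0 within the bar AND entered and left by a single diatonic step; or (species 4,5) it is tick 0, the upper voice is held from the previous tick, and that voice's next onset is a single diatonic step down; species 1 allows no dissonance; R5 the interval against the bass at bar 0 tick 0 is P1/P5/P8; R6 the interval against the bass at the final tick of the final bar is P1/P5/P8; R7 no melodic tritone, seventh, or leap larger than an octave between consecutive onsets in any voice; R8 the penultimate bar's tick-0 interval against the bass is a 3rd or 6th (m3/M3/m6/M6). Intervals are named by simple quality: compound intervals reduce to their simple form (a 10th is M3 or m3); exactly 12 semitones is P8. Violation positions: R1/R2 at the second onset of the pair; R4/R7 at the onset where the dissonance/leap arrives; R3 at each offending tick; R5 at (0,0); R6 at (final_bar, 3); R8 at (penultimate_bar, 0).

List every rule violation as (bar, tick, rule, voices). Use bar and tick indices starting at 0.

bar 0: v0=F3 v1=F4 v2=C5 downbeat P5
bar 1: v0=D3 v1=B3 v2=F4 downbeat m3
bar 2: v0=C3 v1=G3 v2=B3 downbeat M7
bar 3: v0=B2 v1=A3 v2=D4 downbeat m3
bar 4: v0=C3 v1=G3 v2=E4 downbeat M3
bar 5: v0=A2 v1=C3 v2=E4 downbeat P5
bar 6: v0=C3 v1=G3 v2=G4 downbeat P5
bar 7: v0=G3 v1=E4 v2=B4 downbeat M3
bar 8: v0=F3 v1=F4 v2=C5 downbeat P5
  -> R7 @ bar 1 tick 0 v(1,): F4->B3 leap 6st
  -> R2 @ bar 2 tick 0 v(0, 1): D3/B3 M6 -> C3/G3 P5 similar
  -> R4 @ bar 2 tick 0 v(0, 2): C3/B3 M7 untreated
  -> R7 @ bar 2 tick 0 v(2,): F4->B3 leap 6st
  -> R4 @ bar 3 tick 0 v(0, 1): B2/A3 m7 untreated
  -> R1 @ bar 6 tick 0 v(0, 2): A2/E4 P5 -> C3/G4 P5 similar
  -> R2 @ bar 6 tick 0 v(0, 1): A2/C3 m3 -> C3/G3 P5 similar
  -> R2 @ bar 6 tick 0 v(1, 2): C3/E4 M3 -> G3/G4 P8 similar
  -> R2 @ bar 7 tick 0 v(1, 2): G3/G4 P8 -> E4/B4 P5 similar
  -> R1 @ bar 8 tick 0 v(1, 2): E4/B4 P5 -> F4/C5 P5 similar

(1, 0, R7, (1,))
(2, 0, R2, (0, 1))
(2, 0, R4, (0, 2))
(2, 0, R7, (2,))
(3, 0, R4, (0, 1))
(6, 0, R1, (0, 2))
(6, 0, R2, (0, 1))
(6, 0, R2, (1, 2))
(7, 0, R2, (1, 2))
(8, 0, R1, (1, 2))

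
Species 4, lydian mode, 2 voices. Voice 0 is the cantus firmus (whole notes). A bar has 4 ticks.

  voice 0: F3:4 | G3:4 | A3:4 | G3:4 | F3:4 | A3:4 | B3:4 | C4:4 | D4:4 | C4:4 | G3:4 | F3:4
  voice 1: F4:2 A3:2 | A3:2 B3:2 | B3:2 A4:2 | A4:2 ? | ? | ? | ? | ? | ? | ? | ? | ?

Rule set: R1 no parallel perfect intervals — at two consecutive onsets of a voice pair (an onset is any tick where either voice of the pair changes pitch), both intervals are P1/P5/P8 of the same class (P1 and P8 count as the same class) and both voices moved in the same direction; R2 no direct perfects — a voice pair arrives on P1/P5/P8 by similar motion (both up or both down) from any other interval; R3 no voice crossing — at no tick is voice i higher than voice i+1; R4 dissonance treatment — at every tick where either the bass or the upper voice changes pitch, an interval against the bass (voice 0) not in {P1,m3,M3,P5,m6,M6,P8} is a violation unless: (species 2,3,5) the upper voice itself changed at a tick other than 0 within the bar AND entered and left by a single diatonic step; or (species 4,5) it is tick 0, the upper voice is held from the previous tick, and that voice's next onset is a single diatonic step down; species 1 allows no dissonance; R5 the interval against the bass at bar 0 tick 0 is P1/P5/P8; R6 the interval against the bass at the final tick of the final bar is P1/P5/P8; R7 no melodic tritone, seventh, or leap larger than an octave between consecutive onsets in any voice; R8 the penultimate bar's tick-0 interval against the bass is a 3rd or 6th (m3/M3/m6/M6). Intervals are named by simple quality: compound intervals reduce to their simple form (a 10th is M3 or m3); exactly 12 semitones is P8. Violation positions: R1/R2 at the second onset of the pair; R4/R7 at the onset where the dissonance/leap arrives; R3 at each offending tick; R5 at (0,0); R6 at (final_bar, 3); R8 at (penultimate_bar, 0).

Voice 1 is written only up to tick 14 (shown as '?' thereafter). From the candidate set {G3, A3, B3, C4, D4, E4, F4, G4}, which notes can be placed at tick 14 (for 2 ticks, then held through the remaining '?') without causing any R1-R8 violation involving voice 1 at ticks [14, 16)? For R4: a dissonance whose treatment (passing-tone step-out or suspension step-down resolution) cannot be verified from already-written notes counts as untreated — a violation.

G3: violates R7
A3: violates R4
B3: violates R7
C4: violates R4
D4: legal
E4: legal
F4: violates R4
G4: legal

{D4, E4, G4}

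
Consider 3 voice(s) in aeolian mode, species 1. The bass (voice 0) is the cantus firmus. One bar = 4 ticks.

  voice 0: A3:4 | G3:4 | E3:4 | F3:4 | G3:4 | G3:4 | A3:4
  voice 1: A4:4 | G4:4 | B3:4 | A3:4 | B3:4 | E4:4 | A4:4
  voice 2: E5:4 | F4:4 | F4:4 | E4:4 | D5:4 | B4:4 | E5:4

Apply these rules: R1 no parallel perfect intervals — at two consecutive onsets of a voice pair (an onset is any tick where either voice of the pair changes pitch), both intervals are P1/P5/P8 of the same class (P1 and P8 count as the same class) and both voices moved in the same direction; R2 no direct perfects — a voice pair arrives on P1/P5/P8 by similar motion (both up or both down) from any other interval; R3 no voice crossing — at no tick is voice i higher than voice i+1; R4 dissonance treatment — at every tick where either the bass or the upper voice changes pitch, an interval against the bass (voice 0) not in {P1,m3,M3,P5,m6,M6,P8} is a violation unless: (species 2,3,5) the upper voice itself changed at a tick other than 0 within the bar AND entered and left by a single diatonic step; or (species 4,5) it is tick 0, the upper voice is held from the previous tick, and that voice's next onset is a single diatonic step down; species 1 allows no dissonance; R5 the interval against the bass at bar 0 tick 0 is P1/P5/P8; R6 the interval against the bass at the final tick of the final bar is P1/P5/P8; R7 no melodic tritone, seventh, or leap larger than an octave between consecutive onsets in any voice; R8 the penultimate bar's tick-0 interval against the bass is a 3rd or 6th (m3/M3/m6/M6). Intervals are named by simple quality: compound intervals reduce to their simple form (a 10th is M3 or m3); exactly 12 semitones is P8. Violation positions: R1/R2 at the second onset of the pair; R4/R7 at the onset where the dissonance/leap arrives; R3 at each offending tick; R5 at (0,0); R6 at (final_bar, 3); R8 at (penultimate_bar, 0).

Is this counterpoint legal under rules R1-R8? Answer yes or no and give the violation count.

bar 0: v0=A3 v1=A4 v2=E5 (P5)
bar 1: v0=G3 v1=G4 v2=F4 (m7)
bar 2: v0=E3 v1=B3 v2=F4 (m2)
bar 3: v0=F3 v1=A3 v2=E4 (M7)
bar 4: v0=G3 v1=B3 v2=D5 (P5)
bar 5: v0=G3 v1=E4 v2=B4 (M3)
bar 6: v0=A3 v1=A4 v2=E5 (P5)
  R1 @ bar1.0: A3/A4 P8 -> G3/G4 P8 similar
  R3 @ bar1.0: G4 above F4
  R4 @ bar1.0: G3/F4 m7 untreated
  R7 @ bar1.0: E5->F4 leap 11st
  R3 @ bar1.1: G4 above F4
  R3 @ bar1.2: G4 above F4
  R3 @ bar1.3: G4 above F4
  R2 @ bar2.0: G3/G4 P8 -> E3/B3 P5 similar
  R4 @ bar2.0: E3/F4 m2 untreated
  R2 @ bar3.0: B3/F4 TT -> A3/E4 P5 similar
  R4 @ bar3.0: F3/E4 M7 untreated
  R2 @ bar4.0: F3/E4 M7 -> G3/D5 P5 similar
  R7 @ bar4.0: E4->D5 leap 10st
  R1 @ bar6.0: E4/B4 P5 -> A4/E5 P5 similar
  R2 @ bar6.0: G3/E4 M6 -> A3/A4 P8 similar
  R2 @ bar6.0: G3/B4 M3 -> A3/E5 P5 similar

No (16 violations)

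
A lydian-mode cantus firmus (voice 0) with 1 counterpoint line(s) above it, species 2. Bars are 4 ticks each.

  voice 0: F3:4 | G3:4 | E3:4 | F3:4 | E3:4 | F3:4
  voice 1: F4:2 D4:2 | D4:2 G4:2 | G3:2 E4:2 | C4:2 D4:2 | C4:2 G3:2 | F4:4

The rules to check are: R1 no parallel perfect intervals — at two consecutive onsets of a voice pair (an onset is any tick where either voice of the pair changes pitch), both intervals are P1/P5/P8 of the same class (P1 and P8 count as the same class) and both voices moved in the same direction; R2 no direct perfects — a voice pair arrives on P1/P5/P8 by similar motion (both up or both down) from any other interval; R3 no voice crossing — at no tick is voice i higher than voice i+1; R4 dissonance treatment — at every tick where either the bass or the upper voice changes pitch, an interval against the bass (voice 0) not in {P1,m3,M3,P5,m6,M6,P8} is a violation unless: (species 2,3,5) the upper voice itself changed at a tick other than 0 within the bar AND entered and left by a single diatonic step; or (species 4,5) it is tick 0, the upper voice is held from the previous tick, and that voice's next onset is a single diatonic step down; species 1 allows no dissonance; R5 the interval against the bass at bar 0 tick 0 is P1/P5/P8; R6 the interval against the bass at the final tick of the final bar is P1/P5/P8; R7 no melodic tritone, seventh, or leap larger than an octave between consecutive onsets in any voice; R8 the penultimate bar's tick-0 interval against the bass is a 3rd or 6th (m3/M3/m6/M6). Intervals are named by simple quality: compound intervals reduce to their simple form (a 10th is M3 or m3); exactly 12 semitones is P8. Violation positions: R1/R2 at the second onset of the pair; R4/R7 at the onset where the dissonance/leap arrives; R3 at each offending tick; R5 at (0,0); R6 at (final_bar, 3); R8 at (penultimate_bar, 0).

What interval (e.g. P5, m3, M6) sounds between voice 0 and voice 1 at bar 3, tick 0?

P5

voice 0=F3 voice 1=C4 -> P5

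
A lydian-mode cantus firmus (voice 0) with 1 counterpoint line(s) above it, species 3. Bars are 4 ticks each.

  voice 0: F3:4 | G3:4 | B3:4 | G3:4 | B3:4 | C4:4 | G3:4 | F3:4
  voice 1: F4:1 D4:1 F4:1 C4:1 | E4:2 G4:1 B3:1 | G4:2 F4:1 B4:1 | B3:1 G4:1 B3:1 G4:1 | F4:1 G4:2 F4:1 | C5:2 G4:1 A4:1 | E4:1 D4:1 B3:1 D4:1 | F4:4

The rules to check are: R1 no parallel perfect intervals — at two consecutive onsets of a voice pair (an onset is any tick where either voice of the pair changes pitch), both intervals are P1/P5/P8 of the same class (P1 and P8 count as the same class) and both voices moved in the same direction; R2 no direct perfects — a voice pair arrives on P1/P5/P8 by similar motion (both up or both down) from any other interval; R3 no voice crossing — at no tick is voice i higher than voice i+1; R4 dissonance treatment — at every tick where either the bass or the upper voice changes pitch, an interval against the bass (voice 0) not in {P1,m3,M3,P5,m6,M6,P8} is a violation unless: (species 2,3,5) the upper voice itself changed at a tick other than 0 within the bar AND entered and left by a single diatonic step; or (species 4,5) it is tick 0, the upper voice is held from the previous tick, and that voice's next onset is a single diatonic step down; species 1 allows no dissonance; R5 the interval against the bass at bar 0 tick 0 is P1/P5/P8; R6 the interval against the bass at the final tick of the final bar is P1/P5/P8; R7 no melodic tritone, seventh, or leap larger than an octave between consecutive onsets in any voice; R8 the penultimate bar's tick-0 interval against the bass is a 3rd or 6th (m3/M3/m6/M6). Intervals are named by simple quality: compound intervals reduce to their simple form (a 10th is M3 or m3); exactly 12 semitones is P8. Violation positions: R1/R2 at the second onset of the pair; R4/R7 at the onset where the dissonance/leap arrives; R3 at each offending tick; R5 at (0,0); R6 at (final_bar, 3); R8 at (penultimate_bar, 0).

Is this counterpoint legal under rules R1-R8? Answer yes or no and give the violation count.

bar 0: v0=F3 v1=F4 (P8)
bar 1: v0=G3 v1=E4 (M6)
bar 2: v0=B3 v1=G4 (m6)
bar 3: v0=G3 v1=B3 (M3)
bar 4: v0=B3 v1=F4 (TT)
bar 5: v0=C4 v1=C5 (P8)
bar 6: v0=G3 v1=E4 (M6)
bar 7: v0=F3 v1=F4 (P8)
  R4 @ bar2.2: B3/F4 TT untreated
  R7 @ bar2.3: F4->B4 leap 6st
  R4 @ bar4.0: B3/F4 TT untreated
  R4 @ bar4.3: B3/F4 TT untreated
  R2 @ bar5.0: B3/F4 TT -> C4/C5 P8 similar

No (5 violations)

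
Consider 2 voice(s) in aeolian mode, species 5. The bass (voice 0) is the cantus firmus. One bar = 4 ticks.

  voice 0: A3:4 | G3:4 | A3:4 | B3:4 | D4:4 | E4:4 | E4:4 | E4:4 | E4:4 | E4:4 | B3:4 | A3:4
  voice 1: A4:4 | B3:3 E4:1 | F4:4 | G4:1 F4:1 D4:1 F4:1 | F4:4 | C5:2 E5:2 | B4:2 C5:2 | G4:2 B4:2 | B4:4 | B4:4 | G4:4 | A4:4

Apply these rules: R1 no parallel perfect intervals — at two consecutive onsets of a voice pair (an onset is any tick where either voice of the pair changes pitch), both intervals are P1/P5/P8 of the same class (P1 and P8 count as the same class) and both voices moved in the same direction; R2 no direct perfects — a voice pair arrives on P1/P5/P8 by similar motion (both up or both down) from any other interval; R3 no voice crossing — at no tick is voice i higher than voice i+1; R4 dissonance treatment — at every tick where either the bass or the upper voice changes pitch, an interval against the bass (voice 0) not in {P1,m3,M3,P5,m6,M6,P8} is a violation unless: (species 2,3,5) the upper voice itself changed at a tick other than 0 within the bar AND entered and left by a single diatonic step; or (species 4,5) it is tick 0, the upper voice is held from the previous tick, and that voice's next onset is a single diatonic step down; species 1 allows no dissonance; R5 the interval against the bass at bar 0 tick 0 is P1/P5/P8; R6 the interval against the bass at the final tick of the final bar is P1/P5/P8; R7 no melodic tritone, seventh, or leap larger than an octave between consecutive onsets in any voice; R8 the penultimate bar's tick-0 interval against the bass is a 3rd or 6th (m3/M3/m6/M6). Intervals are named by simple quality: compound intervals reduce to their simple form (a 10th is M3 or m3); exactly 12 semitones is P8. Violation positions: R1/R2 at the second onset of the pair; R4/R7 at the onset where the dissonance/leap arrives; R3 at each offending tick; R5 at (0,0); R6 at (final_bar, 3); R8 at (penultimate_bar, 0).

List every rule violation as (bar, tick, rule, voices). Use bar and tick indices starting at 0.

bar 0: v0=A3 v1=A4 downbeat P8
bar 1: v0=G3 v1=B3 downbeat M3
bar 2: v0=A3 v1=F4 downbeat m6
bar 3: v0=B3 v1=G4 downbeat m6
bar 4: v0=D4 v1=F4 downbeat m3
bar 5: v0=E4 v1=C5 downbeat m6
bar 6: v0=E4 v1=B4 downbeat P5
bar 7: v0=E4 v1=G4 downbeat m3
bar 8: v0=E4 v1=B4 downbeat P5
bar 9: v0=E4 v1=B4 downbeat P5
bar 10: v0=B3 v1=G4 downbeat m6
bar 11: v0=A3 v1=A4 downbeat P8
  -> R7 @ bar 1 tick 0 v(1,): A4->B3 leap 10st
  -> R4 @ bar 3 tick 1 v(0, 1): B3/F4 TT untreated
  -> R4 @ bar 3 tick 3 v(0, 1): B3/F4 TT untreated

(1, 0, R7, (1,))
(3, 1, R4, (0, 1))
(3, 3, R4, (0, 1))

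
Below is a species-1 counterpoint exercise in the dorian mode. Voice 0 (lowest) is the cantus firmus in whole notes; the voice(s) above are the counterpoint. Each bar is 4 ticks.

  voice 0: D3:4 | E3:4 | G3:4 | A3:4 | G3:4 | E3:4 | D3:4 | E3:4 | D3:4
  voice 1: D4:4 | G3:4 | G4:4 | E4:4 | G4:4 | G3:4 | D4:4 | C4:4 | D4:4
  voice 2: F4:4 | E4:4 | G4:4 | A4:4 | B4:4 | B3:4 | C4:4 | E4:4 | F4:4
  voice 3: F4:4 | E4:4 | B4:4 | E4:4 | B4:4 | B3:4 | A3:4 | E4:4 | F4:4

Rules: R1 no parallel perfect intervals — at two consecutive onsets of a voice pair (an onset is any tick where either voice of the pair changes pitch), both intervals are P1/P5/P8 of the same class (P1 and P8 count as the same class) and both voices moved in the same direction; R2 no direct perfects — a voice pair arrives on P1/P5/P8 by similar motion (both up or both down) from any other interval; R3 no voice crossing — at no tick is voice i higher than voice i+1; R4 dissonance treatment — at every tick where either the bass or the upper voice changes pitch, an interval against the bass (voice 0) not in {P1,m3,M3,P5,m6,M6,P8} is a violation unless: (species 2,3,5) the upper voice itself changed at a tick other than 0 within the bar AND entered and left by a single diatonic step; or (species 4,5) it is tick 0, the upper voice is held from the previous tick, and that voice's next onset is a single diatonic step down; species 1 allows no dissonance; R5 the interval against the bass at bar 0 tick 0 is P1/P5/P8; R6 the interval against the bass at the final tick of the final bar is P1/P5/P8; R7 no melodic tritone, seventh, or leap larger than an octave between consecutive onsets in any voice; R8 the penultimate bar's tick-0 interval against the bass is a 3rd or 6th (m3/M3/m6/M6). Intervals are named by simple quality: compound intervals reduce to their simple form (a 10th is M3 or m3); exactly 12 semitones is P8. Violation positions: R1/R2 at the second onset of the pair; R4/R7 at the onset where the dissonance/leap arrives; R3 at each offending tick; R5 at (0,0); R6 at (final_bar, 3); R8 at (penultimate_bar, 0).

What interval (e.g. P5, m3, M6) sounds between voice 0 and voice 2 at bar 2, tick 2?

voice 0=G3 voice 2=G4 -> P8

P8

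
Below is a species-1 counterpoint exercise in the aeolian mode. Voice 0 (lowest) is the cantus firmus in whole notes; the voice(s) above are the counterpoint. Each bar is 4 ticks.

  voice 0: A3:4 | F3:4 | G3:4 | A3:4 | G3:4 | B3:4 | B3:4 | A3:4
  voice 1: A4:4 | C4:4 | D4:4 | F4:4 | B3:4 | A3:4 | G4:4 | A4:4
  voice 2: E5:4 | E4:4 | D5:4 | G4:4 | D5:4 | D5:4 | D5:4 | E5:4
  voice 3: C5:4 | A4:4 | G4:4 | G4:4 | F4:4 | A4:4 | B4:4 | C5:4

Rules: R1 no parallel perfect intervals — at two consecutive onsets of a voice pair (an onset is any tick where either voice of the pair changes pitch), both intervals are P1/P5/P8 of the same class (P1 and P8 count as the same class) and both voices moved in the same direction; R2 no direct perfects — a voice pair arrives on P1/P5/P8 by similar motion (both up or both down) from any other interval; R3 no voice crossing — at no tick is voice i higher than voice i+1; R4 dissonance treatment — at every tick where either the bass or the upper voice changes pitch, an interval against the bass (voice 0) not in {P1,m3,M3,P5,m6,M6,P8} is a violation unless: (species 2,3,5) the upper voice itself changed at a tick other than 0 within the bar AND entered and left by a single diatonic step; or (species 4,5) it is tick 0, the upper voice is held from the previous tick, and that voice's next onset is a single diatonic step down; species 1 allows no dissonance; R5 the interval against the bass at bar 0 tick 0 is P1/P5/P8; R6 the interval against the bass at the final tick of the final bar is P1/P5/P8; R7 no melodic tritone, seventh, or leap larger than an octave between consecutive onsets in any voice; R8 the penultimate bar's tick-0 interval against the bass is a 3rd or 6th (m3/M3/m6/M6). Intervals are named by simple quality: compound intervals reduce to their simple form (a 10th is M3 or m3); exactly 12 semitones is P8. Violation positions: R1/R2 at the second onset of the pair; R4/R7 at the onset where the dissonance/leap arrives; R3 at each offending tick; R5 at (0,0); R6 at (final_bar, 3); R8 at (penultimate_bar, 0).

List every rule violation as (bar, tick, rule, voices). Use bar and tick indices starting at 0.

bar 0: v0=A3 v1=A4 v2=E5 v3=C5 downbeat m3
bar 1: v0=F3 v1=C4 v2=E4 v3=A4 downbeat M3
bar 2: v0=G3 v1=D4 v2=D5 v3=G4 downbeat P8
bar 3: v0=A3 v1=F4 v2=G4 v3=G4 downbeat m7
bar 4: v0=G3 v1=B3 v2=D5 v3=F4 downbeat m7
bar 5: v0=B3 v1=A3 v2=D5 v3=A4 downbeat m7
bar 6: v0=B3 v1=G4 v2=D5 v3=B4 downbeat P8
bar 7: v0=A3 v1=A4 v2=E5 v3=C5 downbeat m3
  -> R3 @ bar 0 tick 0 v(2, 3): E5 above C5
  -> R5 @ bar 0 tick 0 v(0, 3): opens on m3
  -> R3 @ bar 0 tick 1 v(2, 3): E5 above C5
  -> R3 @ bar 0 tick 2 v(2, 3): E5 above C5
  -> R3 @ bar 0 tick 3 v(2, 3): E5 above C5
  -> R2 @ bar 1 tick 0 v(0, 1): A3/A4 P8 -> F3/C4 P5 similar
  -> R4 @ bar 1 tick 0 v(0, 2): F3/E4 M7 untreated
  -> R1 @ bar 2 tick 0 v(0, 1): F3/C4 P5 -> G3/D4 P5 similar
  -> R2 @ bar 2 tick 0 v(0, 2): F3/E4 M7 -> G3/D5 P5 similar
  -> R2 @ bar 2 tick 0 v(1, 2): C4/E4 M3 -> D4/D5 P8 similar
  -> R3 @ bar 2 tick 0 v(2, 3): D5 above G4
  -> R7 @ bar 2 tick 0 v(2,): E4->D5 leap 10st
  -> R3 @ bar 2 tick 1 v(2, 3): D5 above G4
  -> R3 @ bar 2 tick 2 v(2, 3): D5 above G4
  -> R3 @ bar 2 tick 3 v(2, 3): D5 above G4
  -> R4 @ bar 3 tick 0 v(0, 2): A3/G4 m7 untreated
  -> R4 @ bar 3 tick 0 v(0, 3): A3/G4 m7 untreated
  -> R3 @ bar 4 tick 0 v(2, 3): D5 above F4
  -> R4 @ bar 4 tick 0 v(0, 3): G3/F4 m7 untreated
  -> R7 @ bar 4 tick 0 v(1,): F4->B3 leap 6st
  -> R3 @ bar 4 tick 1 v(2, 3): D5 above F4
  -> R3 @ bar 4 tick 2 v(2, 3): D5 above F4
  -> R3 @ bar 4 tick 3 v(2, 3): D5 above F4
  -> R3 @ bar 5 tick 0 v(0, 1): B3 above A3
  -> R3 @ bar 5 tick 0 v(2, 3): D5 above A4
  -> R4 @ bar 5 tick 0 v(0, 1): B3/A3 M2 untreated
  -> R4 @ bar 5 tick 0 v(0, 3): B3/A4 m7 untreated
  -> R3 @ bar 5 tick 1 v(0, 1): B3 above A3
  -> R3 @ bar 5 tick 1 v(2, 3): D5 above A4
  -> R3 @ bar 5 tick 2 v(0, 1): B3 above A3
  -> R3 @ bar 5 tick 2 v(2, 3): D5 above A4
  -> R3 @ bar 5 tick 3 v(0, 1): B3 above A3
  -> R3 @ bar 5 tick 3 v(2, 3): D5 above A4
  -> R3 @ bar 6 tick 0 v(2, 3): D5 above B4
  -> R7 @ bar 6 tick 0 v(1,): A3->G4 leap 10st
  -> R8 @ bar 6 tick 0 v(0, 3): penult P8 not 3rd/6th
  -> R3 @ bar 6 tick 1 v(2, 3): D5 above B4
  -> R3 @ bar 6 tick 2 v(2, 3): D5 above B4
  -> R3 @ bar 6 tick 3 v(2, 3): D5 above B4
  -> R1 @ bar 7 tick 0 v(1, 2): G4/D5 P5 -> A4/E5 P5 similar
  -> R3 @ bar 7 tick 0 v(2, 3): E5 above C5
  -> R3 @ bar 7 tick 1 v(2, 3): E5 above C5
  -> R3 @ bar 7 tick 2 v(2, 3): E5 above C5
  -> R3 @ bar 7 tick 3 v(2, 3): E5 above C5
  -> R6 @ bar 7 tick 3 v(0, 3): closes on m3

(0, 0, R3, (2, 3))
(0, 0, R5, (0, 3))
(0, 1, R3, (2, 3))
(0, 2, R3, (2, 3))
(0, 3, R3, (2, 3))
(1, 0, R2, (0, 1))
(1, 0, R4, (0, 2))
(2, 0, R1, (0, 1))
(2, 0, R2, (0, 2))
(2, 0, R2, (1, 2))
(2, 0, R3, (2, 3))
(2, 0, R7, (2,))
(2, 1, R3, (2, 3))
(2, 2, R3, (2, 3))
(2, 3, R3, (2, 3))
(3, 0, R4, (0, 2))
(3, 0, R4, (0, 3))
(4, 0, R3, (2, 3))
(4, 0, R4, (0, 3))
(4, 0, R7, (1,))
(4, 1, R3, (2, 3))
(4, 2, R3, (2, 3))
(4, 3, R3, (2, 3))
(5, 0, R3, (0, 1))
(5, 0, R3, (2, 3))
(5, 0, R4, (0, 1))
(5, 0, R4, (0, 3))
(5, 1, R3, (0, 1))
(5, 1, R3, (2, 3))
(5, 2, R3, (0, 1))
(5, 2, R3, (2, 3))
(5, 3, R3, (0, 1))
(5, 3, R3, (2, 3))
(6, 0, R3, (2, 3))
(6, 0, R7, (1,))
(6, 0, R8, (0, 3))
(6, 1, R3, (2, 3))
(6, 2, R3, (2, 3))
(6, 3, R3, (2, 3))
(7, 0, R1, (1, 2))
(7, 0, R3, (2, 3))
(7, 1, R3, (2, 3))
(7, 2, R3, (2, 3))
(7, 3, R3, (2, 3))
(7, 3, R6, (0, 3))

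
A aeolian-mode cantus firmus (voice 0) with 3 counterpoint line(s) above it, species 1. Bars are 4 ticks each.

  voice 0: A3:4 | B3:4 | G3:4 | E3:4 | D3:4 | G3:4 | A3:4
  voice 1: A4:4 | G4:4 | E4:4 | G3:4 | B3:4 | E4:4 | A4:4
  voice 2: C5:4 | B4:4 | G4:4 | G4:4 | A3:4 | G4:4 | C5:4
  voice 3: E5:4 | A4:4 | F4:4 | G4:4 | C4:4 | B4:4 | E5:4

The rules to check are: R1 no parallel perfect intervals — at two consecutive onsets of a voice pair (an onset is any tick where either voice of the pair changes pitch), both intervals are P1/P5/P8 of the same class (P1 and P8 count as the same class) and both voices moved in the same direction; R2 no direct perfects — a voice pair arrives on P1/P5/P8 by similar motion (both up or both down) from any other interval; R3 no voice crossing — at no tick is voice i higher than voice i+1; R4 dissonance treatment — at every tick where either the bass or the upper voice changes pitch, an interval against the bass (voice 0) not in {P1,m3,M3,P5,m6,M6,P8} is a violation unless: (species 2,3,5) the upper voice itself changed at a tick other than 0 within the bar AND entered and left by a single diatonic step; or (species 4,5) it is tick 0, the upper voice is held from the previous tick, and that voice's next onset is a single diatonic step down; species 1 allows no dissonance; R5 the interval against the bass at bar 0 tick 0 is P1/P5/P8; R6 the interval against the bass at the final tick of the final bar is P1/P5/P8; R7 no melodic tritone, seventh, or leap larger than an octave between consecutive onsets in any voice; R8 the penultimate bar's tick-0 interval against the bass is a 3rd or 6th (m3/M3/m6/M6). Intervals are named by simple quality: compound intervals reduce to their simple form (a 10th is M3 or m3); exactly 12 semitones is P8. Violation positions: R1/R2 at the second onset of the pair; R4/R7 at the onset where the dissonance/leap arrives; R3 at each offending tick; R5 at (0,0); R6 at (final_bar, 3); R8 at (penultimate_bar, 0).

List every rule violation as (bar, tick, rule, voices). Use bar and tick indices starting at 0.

bar 0: v0=A3 v1=A4 v2=C5 v3=E5 downbeat P5
bar 1: v0=B3 v1=G4 v2=B4 v3=A4 downbeat m7
bar 2: v0=G3 v1=E4 v2=G4 v3=F4 downbeat m7
bar 3: v0=E3 v1=G3 v2=G4 v3=G4 downbeat m3
bar 4: v0=D3 v1=B3 v2=A3 v3=C4 downbeat m7
bar 5: v0=G3 v1=E4 v2=G4 v3=B4 downbeat M3
bar 6: v0=A3 v1=A4 v2=C5 v3=E5 downbeat P5
  -> R5 @ bar 0 tick 0 v(0, 2): opens on m3
  -> R3 @ bar 1 tick 0 v(2, 3): B4 above A4
  -> R4 @ bar 1 tick 0 v(0, 3): B3/A4 m7 untreated
  -> R3 @ bar 1 tick 1 v(2, 3): B4 above A4
  -> R3 @ bar 1 tick 2 v(2, 3): B4 above A4
  -> R3 @ bar 1 tick 3 v(2, 3): B4 above A4
  -> R1 @ bar 2 tick 0 v(0, 2): B3/B4 P8 -> G3/G4 P8 similar
  -> R3 @ bar 2 tick 0 v(2, 3): G4 above F4
  -> R4 @ bar 2 tick 0 v(0, 3): G3/F4 m7 untreated
  -> R3 @ bar 2 tick 1 v(2, 3): G4 above F4
  -> R3 @ bar 2 tick 2 v(2, 3): G4 above F4
  -> R3 @ bar 2 tick 3 v(2, 3): G4 above F4
  -> R2 @ bar 4 tick 0 v(0, 2): E3/G4 m3 -> D3/A3 P5 similar
  -> R3 @ bar 4 tick 0 v(1, 2): B3 above A3
  -> R4 @ bar 4 tick 0 v(0, 3): D3/C4 m7 untreated
  -> R7 @ bar 4 tick 0 v(2,): G4->A3 leap 10st
  -> R3 @ bar 4 tick 1 v(1, 2): B3 above A3
  -> R3 @ bar 4 tick 2 v(1, 2): B3 above A3
  -> R3 @ bar 4 tick 3 v(1, 2): B3 above A3
  -> R2 @ bar 5 tick 0 v(0, 2): D3/A3 P5 -> G3/G4 P8 similar
  -> R2 @ bar 5 tick 0 v(1, 3): B3/C4 m2 -> E4/B4 P5 similar
  -> R7 @ bar 5 tick 0 v(2,): A3->G4 leap 10st
  -> R7 @ bar 5 tick 0 v(3,): C4->B4 leap 11st
  -> R8 @ bar 5 tick 0 v(0, 2): penult P8 not 3rd/6th
  -> R1 @ bar 6 tick 0 v(1, 3): E4/B4 P5 -> A4/E5 P5 similar
  -> R2 @ bar 6 tick 0 v(0, 1): G3/E4 M6 -> A3/A4 P8 similar
  -> R2 @ bar 6 tick 0 v(0, 3): G3/B4 M3 -> A3/E5 P5 similar
  -> R6 @ bar 6 tick 3 v(0, 2): closes on m3

(0, 0, R5, (0, 2))
(1, 0, R3, (2, 3))
(1, 0, R4, (0, 3))
(1, 1, R3, (2, 3))
(1, 2, R3, (2, 3))
(1, 3, R3, (2, 3))
(2, 0, R1, (0, 2))
(2, 0, R3, (2, 3))
(2, 0, R4, (0, 3))
(2, 1, R3, (2, 3))
(2, 2, R3, (2, 3))
(2, 3, R3, (2, 3))
(4, 0, R2, (0, 2))
(4, 0, R3, (1, 2))
(4, 0, R4, (0, 3))
(4, 0, R7, (2,))
(4, 1, R3, (1, 2))
(4, 2, R3, (1, 2))
(4, 3, R3, (1, 2))
(5, 0, R2, (0, 2))
(5, 0, R2, (1, 3))
(5, 0, R7, (2,))
(5, 0, R7, (3,))
(5, 0, R8, (0, 2))
(6, 0, R1, (1, 3))
(6, 0, R2, (0, 1))
(6, 0, R2, (0, 3))
(6, 3, R6, (0, 2))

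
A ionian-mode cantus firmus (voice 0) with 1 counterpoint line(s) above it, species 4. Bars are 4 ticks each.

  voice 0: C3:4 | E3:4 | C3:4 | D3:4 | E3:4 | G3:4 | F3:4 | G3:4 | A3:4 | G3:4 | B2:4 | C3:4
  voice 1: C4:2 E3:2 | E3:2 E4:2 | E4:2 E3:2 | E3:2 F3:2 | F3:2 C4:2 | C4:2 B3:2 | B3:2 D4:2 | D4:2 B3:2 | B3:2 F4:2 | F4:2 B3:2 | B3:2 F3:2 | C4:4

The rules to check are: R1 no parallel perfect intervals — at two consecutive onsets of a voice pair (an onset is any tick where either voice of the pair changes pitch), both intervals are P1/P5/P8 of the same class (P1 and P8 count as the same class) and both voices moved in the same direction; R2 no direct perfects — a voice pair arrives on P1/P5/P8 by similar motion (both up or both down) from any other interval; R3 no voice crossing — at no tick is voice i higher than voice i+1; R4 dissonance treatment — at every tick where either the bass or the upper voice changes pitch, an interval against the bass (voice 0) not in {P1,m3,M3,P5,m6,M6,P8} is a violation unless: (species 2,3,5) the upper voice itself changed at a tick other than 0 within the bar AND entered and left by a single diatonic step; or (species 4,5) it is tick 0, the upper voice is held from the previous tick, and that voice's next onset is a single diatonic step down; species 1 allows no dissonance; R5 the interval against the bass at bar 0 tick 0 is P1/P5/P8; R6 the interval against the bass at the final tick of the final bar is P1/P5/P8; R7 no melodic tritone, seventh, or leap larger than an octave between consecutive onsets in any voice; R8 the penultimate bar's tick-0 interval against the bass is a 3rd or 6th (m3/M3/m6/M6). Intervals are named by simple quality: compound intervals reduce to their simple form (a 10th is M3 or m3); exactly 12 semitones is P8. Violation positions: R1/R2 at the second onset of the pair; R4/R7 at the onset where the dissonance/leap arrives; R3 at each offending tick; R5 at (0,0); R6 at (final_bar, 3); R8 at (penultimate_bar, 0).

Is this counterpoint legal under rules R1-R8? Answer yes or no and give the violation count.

No (11 violations)

bar 0: v0=C3 v1=C4 (P8)
bar 1: v0=E3 v1=E3 (P1)
bar 2: v0=C3 v1=E4 (M3)
bar 3: v0=D3 v1=E3 (M2)
bar 4: v0=E3 v1=F3 (m2)
bar 5: v0=G3 v1=C4 (P4)
bar 6: v0=F3 v1=B3 (TT)
bar 7: v0=G3 v1=D4 (P5)
bar 8: v0=A3 v1=B3 (M2)
bar 9: v0=G3 v1=F4 (m7)
bar 10: v0=B2 v1=B3 (P8)
bar 11: v0=C3 v1=C4 (P8)
  R4 @ bar3.0: D3/E3 M2 untreated
  R4 @ bar4.0: E3/F3 m2 untreated
  R4 @ bar6.0: F3/B3 TT untreated
  R4 @ bar8.0: A3/B3 M2 untreated
  R7 @ bar8.2: B3->F4 leap 6st
  R4 @ bar9.0: G3/F4 m7 untreated
  R7 @ bar9.2: F4->B3 leap 6st
  R8 @ bar10.0: penult P8 not 3rd/6th
  R4 @ bar10.2: B2/F3 TT untreated
  R7 @ bar10.2: B3->F3 leap 6st
  R2 @ bar11.0: B2/F3 TT -> C3/C4 P8 similar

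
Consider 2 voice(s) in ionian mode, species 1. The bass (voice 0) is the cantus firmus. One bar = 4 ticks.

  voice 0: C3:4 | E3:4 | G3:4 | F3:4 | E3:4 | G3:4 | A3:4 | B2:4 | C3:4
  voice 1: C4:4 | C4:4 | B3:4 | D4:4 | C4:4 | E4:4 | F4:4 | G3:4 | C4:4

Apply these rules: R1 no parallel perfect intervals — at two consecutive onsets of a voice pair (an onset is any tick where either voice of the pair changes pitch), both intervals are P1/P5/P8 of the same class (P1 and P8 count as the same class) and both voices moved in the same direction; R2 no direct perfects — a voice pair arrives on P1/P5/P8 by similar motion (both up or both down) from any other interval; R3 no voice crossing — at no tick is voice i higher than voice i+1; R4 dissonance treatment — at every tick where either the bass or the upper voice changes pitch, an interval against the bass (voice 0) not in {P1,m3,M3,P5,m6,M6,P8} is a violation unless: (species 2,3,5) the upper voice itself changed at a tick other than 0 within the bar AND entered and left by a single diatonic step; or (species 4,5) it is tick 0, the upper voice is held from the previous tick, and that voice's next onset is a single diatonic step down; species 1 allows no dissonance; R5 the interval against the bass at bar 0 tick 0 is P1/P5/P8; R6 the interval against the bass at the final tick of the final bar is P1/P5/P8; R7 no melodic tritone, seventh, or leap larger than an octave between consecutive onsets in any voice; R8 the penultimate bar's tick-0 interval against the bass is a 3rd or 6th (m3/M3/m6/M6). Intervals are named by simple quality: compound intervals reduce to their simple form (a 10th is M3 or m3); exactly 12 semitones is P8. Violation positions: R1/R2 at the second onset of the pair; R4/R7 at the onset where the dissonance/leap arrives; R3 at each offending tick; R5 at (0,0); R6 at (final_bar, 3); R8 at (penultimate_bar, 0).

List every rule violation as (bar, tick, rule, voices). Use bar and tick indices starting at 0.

bar 0: v0=C3 v1=C4 downbeat P8
bar 1: v0=E3 v1=C4 downbeat m6
bar 2: v0=G3 v1=B3 downbeat M3
bar 3: v0=F3 v1=D4 downbeat M6
bar 4: v0=E3 v1=C4 downbeat m6
bar 5: v0=G3 v1=E4 downbeat M6
bar 6: v0=A3 v1=F4 downbeat m6
bar 7: v0=B2 v1=G3 downbeat m6
bar 8: v0=C3 v1=C4 downbeat P8
  -> R7 @ bar 7 tick 0 v(0,): A3->B2 leap 10st
  -> R7 @ bar 7 tick 0 v(1,): F4->G3 leap 10st
  -> R2 @ bar 8 tick 0 v(0, 1): B2/G3 m6 -> C3/C4 P8 similar

(7, 0, R7, (0,))
(7, 0, R7, (1,))
(8, 0, R2, (0, 1))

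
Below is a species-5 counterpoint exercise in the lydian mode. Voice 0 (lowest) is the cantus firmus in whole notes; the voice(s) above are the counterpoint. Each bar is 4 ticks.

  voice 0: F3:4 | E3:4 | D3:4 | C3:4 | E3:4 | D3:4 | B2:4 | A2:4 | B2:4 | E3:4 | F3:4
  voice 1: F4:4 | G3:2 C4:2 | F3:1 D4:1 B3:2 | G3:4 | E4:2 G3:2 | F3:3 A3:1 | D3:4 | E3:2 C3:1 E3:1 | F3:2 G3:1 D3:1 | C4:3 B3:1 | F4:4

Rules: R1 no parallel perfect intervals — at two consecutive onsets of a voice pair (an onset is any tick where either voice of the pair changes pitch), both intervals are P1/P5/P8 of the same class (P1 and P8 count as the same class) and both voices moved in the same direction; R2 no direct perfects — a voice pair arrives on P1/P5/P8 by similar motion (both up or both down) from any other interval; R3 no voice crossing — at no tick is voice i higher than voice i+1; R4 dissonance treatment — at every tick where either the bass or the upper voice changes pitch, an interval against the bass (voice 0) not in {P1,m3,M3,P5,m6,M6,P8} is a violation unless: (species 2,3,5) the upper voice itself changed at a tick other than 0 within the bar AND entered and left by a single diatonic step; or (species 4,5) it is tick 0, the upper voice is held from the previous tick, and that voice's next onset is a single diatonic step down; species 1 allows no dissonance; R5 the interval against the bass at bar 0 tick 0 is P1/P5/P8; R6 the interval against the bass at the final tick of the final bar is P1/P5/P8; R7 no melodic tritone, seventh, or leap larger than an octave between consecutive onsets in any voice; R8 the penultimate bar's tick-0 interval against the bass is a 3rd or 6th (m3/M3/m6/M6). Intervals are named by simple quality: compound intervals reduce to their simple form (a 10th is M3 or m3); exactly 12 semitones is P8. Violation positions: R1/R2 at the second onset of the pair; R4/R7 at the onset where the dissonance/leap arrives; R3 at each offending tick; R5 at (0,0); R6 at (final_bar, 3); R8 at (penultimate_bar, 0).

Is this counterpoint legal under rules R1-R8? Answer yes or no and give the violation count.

bar 0: v0=F3 v1=F4 (P8)
bar 1: v0=E3 v1=G3 (m3)
bar 2: v0=D3 v1=F3 (m3)
bar 3: v0=C3 v1=G3 (P5)
bar 4: v0=E3 v1=E4 (P8)
bar 5: v0=D3 v1=F3 (m3)
bar 6: v0=B2 v1=D3 (m3)
bar 7: v0=A2 v1=E3 (P5)
bar 8: v0=B2 v1=F3 (TT)
bar 9: v0=E3 v1=C4 (m6)
bar 10: v0=F3 v1=F4 (P8)
  R7 @ bar1.0: F4->G3 leap 10st
  R2 @ bar3.0: D3/B3 M6 -> C3/G3 P5 similar
  R2 @ bar4.0: C3/G3 P5 -> E3/E4 P8 similar
  R4 @ bar8.0: B2/F3 TT untreated
  R7 @ bar9.0: D3->C4 leap 10st
  R2 @ bar10.0: E3/B3 P5 -> F3/F4 P8 similar
  R7 @ bar10.0: B3->F4 leap 6st

No (7 violations)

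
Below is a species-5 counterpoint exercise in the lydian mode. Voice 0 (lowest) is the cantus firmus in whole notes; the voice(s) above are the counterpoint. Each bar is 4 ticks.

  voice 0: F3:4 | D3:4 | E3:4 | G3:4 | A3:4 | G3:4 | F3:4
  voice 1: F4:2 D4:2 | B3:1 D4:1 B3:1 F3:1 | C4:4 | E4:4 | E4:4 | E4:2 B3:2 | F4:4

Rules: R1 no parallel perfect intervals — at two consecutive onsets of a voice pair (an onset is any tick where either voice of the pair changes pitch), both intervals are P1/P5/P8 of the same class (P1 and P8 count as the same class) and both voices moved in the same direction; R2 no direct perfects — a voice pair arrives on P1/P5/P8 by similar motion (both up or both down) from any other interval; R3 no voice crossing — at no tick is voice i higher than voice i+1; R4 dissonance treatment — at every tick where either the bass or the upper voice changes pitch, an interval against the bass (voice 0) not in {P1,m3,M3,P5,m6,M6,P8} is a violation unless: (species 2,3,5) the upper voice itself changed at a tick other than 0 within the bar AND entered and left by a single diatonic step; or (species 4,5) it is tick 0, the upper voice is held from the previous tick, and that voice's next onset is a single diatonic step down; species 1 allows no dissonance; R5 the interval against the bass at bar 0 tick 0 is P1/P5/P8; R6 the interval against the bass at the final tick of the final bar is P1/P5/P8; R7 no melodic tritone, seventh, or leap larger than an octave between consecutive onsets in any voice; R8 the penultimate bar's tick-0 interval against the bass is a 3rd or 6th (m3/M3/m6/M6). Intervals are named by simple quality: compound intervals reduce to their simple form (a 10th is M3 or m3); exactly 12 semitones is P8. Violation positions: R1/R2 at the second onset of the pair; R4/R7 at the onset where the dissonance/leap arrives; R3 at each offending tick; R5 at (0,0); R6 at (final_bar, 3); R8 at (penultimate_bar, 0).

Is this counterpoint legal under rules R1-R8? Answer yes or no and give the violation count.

bar 0: v0=F3 v1=F4 (P8)
bar 1: v0=D3 v1=B3 (M6)
bar 2: v0=E3 v1=C4 (m6)
bar 3: v0=G3 v1=E4 (M6)
bar 4: v0=A3 v1=E4 (P5)
bar 5: v0=G3 v1=E4 (M6)
bar 6: v0=F3 v1=F4 (P8)
  R7 @ bar1.3: B3->F3 leap 6st
  R7 @ bar6.0: B3->F4 leap 6st

No (2 violations)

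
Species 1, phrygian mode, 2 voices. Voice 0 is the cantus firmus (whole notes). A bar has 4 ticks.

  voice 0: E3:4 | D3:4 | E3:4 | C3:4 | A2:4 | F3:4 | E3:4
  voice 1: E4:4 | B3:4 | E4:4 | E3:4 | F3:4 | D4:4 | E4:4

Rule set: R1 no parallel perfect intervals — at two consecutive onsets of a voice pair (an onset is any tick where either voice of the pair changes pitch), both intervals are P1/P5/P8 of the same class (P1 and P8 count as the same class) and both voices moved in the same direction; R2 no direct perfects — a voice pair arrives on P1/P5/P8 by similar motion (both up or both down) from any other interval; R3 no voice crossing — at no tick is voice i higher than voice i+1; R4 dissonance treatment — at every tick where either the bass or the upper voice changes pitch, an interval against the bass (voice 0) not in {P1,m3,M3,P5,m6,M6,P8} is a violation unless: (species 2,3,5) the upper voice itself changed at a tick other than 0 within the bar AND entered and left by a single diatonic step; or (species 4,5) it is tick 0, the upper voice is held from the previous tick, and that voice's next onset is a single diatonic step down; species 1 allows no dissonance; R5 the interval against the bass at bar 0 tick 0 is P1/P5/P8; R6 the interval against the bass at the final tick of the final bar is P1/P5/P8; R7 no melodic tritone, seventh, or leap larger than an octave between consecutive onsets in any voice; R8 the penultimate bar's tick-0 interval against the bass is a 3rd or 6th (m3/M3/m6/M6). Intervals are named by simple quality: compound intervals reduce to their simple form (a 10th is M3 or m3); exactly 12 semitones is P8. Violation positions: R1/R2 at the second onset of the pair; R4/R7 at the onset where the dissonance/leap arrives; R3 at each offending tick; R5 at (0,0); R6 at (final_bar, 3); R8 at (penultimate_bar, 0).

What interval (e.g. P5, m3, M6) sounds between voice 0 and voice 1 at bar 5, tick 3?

voice 0=F3 voice 1=D4 -> M6

M6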